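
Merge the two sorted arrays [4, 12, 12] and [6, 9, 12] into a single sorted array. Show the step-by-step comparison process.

Merging process:

Compare 4 vs 6: take 4 from left. Merged: [4]
Compare 12 vs 6: take 6 from right. Merged: [4, 6]
Compare 12 vs 9: take 9 from right. Merged: [4, 6, 9]
Compare 12 vs 12: take 12 from left. Merged: [4, 6, 9, 12]
Compare 12 vs 12: take 12 from left. Merged: [4, 6, 9, 12, 12]
Append remaining from right: [12]. Merged: [4, 6, 9, 12, 12, 12]

Final merged array: [4, 6, 9, 12, 12, 12]
Total comparisons: 5

The merged array is [4, 6, 9, 12, 12, 12], requiring 5 comparisons. The merge step runs in O(n) time where n is the total number of elements.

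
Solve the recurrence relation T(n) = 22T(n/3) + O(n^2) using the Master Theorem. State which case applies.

Master Theorem for T(n) = 22T(n/3) + O(n^2):

a = 22, b = 3, c = 2
log_b(a) = log_3(22) = 2.8136

Case 1: c = 2 < log_3(22) = 2.8136
T(n) = O(n^(log_3 22))

For T(n) = 22T(n/3) + O(n^2): log_3(22) = 2.8136. This is Case 1 of the Master Theorem (c < log_b(a), work dominated by leaves), giving O(n^(log_3 22)).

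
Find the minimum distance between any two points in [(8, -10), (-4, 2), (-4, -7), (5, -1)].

Computing all pairwise distances among 4 points:

d((8, -10), (-4, 2)) = 16.9706
d((8, -10), (-4, -7)) = 12.3693
d((8, -10), (5, -1)) = 9.4868
d((-4, 2), (-4, -7)) = 9.0 <-- minimum
d((-4, 2), (5, -1)) = 9.4868
d((-4, -7), (5, -1)) = 10.8167

Closest pair: (-4, 2) and (-4, -7) with distance 9.0

The closest pair is (-4, 2) and (-4, -7) with Euclidean distance 9.0. For 4 points, brute-force pairwise comparison is shown above. For large n, the divide-and-conquer algorithm (sort by x, recurse on halves, check the dividing strip) achieves O(n log n).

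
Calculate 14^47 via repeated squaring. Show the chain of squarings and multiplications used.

Computing 14^47 by squaring (build up from 14^1; each line after the first costs one multiplication):

14^1 = 14
14^2 = (14^1)^2 = 14^2 = 196
14^4 = (14^2)^2 = 196^2 = 38416
14^5 = 14 * 14^4 = 14 * 38416 = 537824
14^10 = (14^5)^2 = 537824^2 = 289254654976
14^11 = 14 * 14^10 = 14 * 289254654976 = 4049565169664
14^22 = (14^11)^2 = 4049565169664^2 = 16398978063355821105872896
14^23 = 14 * 14^22 = 14 * 16398978063355821105872896 = 229585692886981495482220544
14^46 = (14^23)^2 = 229585692886981495482220544^2 = 52709590378395385649697127909589319306203213055655936
14^47 = 14 * 14^46 = 14 * 52709590378395385649697127909589319306203213055655936 = 737934265297535399095759790734250470286844982779183104

Result: 737934265297535399095759790734250470286844982779183104
Multiplications needed: 9 (9 lines after 14^1)

14^47 = 737934265297535399095759790734250470286844982779183104. Using exponentiation by squaring, this requires 9 multiplications. The key idea: if the exponent is even, square the half-power; if odd, multiply by the base once.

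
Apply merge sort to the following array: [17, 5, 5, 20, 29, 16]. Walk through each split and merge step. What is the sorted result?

Merge sort trace:

Split: [17, 5, 5, 20, 29, 16] -> [17, 5, 5] and [20, 29, 16]
  Split: [17, 5, 5] -> [17] and [5, 5]
    Split: [5, 5] -> [5] and [5]
    Merge: [5] + [5] -> [5, 5]
  Merge: [17] + [5, 5] -> [5, 5, 17]
  Split: [20, 29, 16] -> [20] and [29, 16]
    Split: [29, 16] -> [29] and [16]
    Merge: [29] + [16] -> [16, 29]
  Merge: [20] + [16, 29] -> [16, 20, 29]
Merge: [5, 5, 17] + [16, 20, 29] -> [5, 5, 16, 17, 20, 29]

Final sorted array: [5, 5, 16, 17, 20, 29]

The merge sort proceeds by recursively splitting the array and merging sorted halves.
After all merges, the sorted array is [5, 5, 16, 17, 20, 29].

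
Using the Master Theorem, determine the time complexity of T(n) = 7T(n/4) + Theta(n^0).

Master Theorem for T(n) = 7T(n/4) + O(n^0):

a = 7, b = 4, c = 0
log_b(a) = log_4(7) = 1.4037

Case 1: c = 0 < log_4(7) = 1.4037
T(n) = O(n^(log_4 7))

For T(n) = 7T(n/4) + O(n^0): log_4(7) = 1.4037. This is Case 1 of the Master Theorem (c < log_b(a), work dominated by leaves), giving O(n^(log_4 7)).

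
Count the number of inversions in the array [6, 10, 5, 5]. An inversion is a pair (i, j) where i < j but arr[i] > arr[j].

Finding inversions in [6, 10, 5, 5]:

(0, 2): arr[0]=6 > arr[2]=5
(0, 3): arr[0]=6 > arr[3]=5
(1, 2): arr[1]=10 > arr[2]=5
(1, 3): arr[1]=10 > arr[3]=5

Total inversions: 4

The array has 4 inversion(s): (0,2), (0,3), (1,2), (1,3). Each pair (i,j) satisfies i < j and arr[i] > arr[j].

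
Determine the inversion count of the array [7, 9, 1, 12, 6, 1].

Finding inversions in [7, 9, 1, 12, 6, 1]:

(0, 2): arr[0]=7 > arr[2]=1
(0, 4): arr[0]=7 > arr[4]=6
(0, 5): arr[0]=7 > arr[5]=1
(1, 2): arr[1]=9 > arr[2]=1
(1, 4): arr[1]=9 > arr[4]=6
(1, 5): arr[1]=9 > arr[5]=1
(3, 4): arr[3]=12 > arr[4]=6
(3, 5): arr[3]=12 > arr[5]=1
(4, 5): arr[4]=6 > arr[5]=1

Total inversions: 9

The array has 9 inversion(s): (0,2), (0,4), (0,5), (1,2), (1,4), (1,5), (3,4), (3,5), (4,5). Each pair (i,j) satisfies i < j and arr[i] > arr[j].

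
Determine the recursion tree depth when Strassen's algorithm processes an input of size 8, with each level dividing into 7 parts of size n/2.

For divide and conquer with division factor 2:

Problem sizes at each level:
Level 0: 8
Level 1: 4
Level 2: 2
Level 3: 1

The root is level 0 and the size-1 base case is level 3 (the tree spans levels 0 through 3, i.e. 4 levels counting the root), so the depth is the number of divisions: log_2(8) = 3

The recursion tree depth is log_2(8) = 3. At each level, the problem size is divided by 2, so it takes 3 divisions to reduce to a base case of size 1. The algorithm makes 7 recursive calls at each level.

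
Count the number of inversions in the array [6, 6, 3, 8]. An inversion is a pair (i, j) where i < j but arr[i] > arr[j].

Finding inversions in [6, 6, 3, 8]:

(0, 2): arr[0]=6 > arr[2]=3
(1, 2): arr[1]=6 > arr[2]=3

Total inversions: 2

The array has 2 inversion(s): (0,2), (1,2). Each pair (i,j) satisfies i < j and arr[i] > arr[j].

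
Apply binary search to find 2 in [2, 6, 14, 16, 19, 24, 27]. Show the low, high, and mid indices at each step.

Binary search for 2 in [2, 6, 14, 16, 19, 24, 27]:

lo=0, hi=6, mid=3, arr[mid]=16 -> 16 > 2, search left half
lo=0, hi=2, mid=1, arr[mid]=6 -> 6 > 2, search left half
lo=0, hi=0, mid=0, arr[mid]=2 -> Found target at index 0!

Binary search finds 2 at index 0 after 3 comparisons. The search repeatedly halves the search space by comparing with the middle element.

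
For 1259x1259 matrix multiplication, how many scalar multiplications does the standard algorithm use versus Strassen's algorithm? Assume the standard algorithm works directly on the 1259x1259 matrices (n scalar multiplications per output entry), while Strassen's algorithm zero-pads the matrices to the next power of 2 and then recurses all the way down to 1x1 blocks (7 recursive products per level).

Matrix multiplication for 1259x1259 matrices:

Strassen's algorithm requires power-of-2 dimensions. Pad 1259x1259 to 2048x2048 (next power of 2).

Standard algorithm: 1259^3 = 1995616979 multiplications
Strassen's algorithm: 7^(log2(2048)) = 7^11 = 1977326743 multiplications
Savings: 1995616979 - 1977326743 = 18290236 multiplications

Standard: 1995616979 multiplications (1259^3). Strassen: 1977326743 multiplications (7^11, after padding to 2048x2048). Strassen reduces 8 recursive multiplications to 7 at each level.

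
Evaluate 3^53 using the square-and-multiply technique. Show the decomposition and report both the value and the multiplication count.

Computing 3^53 by squaring (build up from 3^1; each line after the first costs one multiplication):

3^1 = 3
3^2 = (3^1)^2 = 3^2 = 9
3^3 = 3 * 3^2 = 3 * 9 = 27
3^6 = (3^3)^2 = 27^2 = 729
3^12 = (3^6)^2 = 729^2 = 531441
3^13 = 3 * 3^12 = 3 * 531441 = 1594323
3^26 = (3^13)^2 = 1594323^2 = 2541865828329
3^52 = (3^26)^2 = 2541865828329^2 = 6461081889226673298932241
3^53 = 3 * 3^52 = 3 * 6461081889226673298932241 = 19383245667680019896796723

Result: 19383245667680019896796723
Multiplications needed: 8 (8 lines after 3^1)

3^53 = 19383245667680019896796723. Using exponentiation by squaring, this requires 8 multiplications. The key idea: if the exponent is even, square the half-power; if odd, multiply by the base once.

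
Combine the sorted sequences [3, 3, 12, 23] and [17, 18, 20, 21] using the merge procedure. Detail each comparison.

Merging process:

Compare 3 vs 17: take 3 from left. Merged: [3]
Compare 3 vs 17: take 3 from left. Merged: [3, 3]
Compare 12 vs 17: take 12 from left. Merged: [3, 3, 12]
Compare 23 vs 17: take 17 from right. Merged: [3, 3, 12, 17]
Compare 23 vs 18: take 18 from right. Merged: [3, 3, 12, 17, 18]
Compare 23 vs 20: take 20 from right. Merged: [3, 3, 12, 17, 18, 20]
Compare 23 vs 21: take 21 from right. Merged: [3, 3, 12, 17, 18, 20, 21]
Append remaining from left: [23]. Merged: [3, 3, 12, 17, 18, 20, 21, 23]

Final merged array: [3, 3, 12, 17, 18, 20, 21, 23]
Total comparisons: 7

The merged array is [3, 3, 12, 17, 18, 20, 21, 23], requiring 7 comparisons. The merge step runs in O(n) time where n is the total number of elements.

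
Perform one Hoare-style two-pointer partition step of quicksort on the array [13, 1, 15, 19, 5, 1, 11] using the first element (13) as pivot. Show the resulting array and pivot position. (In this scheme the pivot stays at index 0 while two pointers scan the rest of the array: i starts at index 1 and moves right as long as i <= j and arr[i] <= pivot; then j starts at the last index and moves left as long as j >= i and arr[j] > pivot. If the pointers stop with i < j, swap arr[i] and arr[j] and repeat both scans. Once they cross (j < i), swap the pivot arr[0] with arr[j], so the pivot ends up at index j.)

Hoare-style two-pointer partition with pivot = 13:

Initial array: [13, 1, 15, 19, 5, 1, 11]

Pointers start at i = 1, j = 6.
i stops at index 2 (arr[2]=15 > 13), j stops at index 6 (arr[6]=11 <= 13): swap arr[2] and arr[6], array becomes [13, 1, 11, 19, 5, 1, 15]
i stops at index 3 (arr[3]=19 > 13), j stops at index 5 (arr[5]=1 <= 13): swap arr[3] and arr[5], array becomes [13, 1, 11, 1, 5, 19, 15]
i ends at 5, j ends at 4: the pointers have crossed (j < i), so scanning stops.

Swap pivot arr[0] with arr[4] to place pivot at position 4: [5, 1, 11, 1, 13, 19, 15]
Pivot position: 4

After partitioning with pivot 13, the array becomes [5, 1, 11, 1, 13, 19, 15]. The pivot is placed at index 4. All elements to the left of the pivot are <= 13, and all elements to the right are > 13.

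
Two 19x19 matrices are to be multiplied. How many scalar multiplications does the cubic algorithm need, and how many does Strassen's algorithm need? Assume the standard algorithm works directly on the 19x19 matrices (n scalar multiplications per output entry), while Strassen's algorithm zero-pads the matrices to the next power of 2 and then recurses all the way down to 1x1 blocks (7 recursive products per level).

Matrix multiplication for 19x19 matrices:

Strassen's algorithm requires power-of-2 dimensions. Pad 19x19 to 32x32 (next power of 2).

Standard algorithm: 19^3 = 6859 multiplications
Strassen's algorithm: 7^(log2(32)) = 7^5 = 16807 multiplications
Difference: 6859 - 16807 = -9948 (Strassen uses MORE here due to padding overhead — for small or just-over-power-of-2 n, padding can outweigh the per-level savings)

Standard: 6859 multiplications (19^3). Strassen: 16807 multiplications (7^5, after padding to 32x32). Strassen reduces 8 recursive multiplications to 7 at each level.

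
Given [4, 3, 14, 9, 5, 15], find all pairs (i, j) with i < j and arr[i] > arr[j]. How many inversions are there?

Finding inversions in [4, 3, 14, 9, 5, 15]:

(0, 1): arr[0]=4 > arr[1]=3
(2, 3): arr[2]=14 > arr[3]=9
(2, 4): arr[2]=14 > arr[4]=5
(3, 4): arr[3]=9 > arr[4]=5

Total inversions: 4

The array has 4 inversion(s): (0,1), (2,3), (2,4), (3,4). Each pair (i,j) satisfies i < j and arr[i] > arr[j].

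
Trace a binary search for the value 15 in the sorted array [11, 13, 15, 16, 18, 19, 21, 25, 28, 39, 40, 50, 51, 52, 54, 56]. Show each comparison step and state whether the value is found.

Binary search for 15 in [11, 13, 15, 16, 18, 19, 21, 25, 28, 39, 40, 50, 51, 52, 54, 56]:

lo=0, hi=15, mid=7, arr[mid]=25 -> 25 > 15, search left half
lo=0, hi=6, mid=3, arr[mid]=16 -> 16 > 15, search left half
lo=0, hi=2, mid=1, arr[mid]=13 -> 13 < 15, search right half
lo=2, hi=2, mid=2, arr[mid]=15 -> Found target at index 2!

Binary search finds 15 at index 2 after 4 comparisons. The search repeatedly halves the search space by comparing with the middle element.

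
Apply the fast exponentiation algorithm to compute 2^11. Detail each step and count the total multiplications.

Computing 2^11 by squaring (build up from 2^1; each line after the first costs one multiplication):

2^1 = 2
2^2 = (2^1)^2 = 2^2 = 4
2^4 = (2^2)^2 = 4^2 = 16
2^5 = 2 * 2^4 = 2 * 16 = 32
2^10 = (2^5)^2 = 32^2 = 1024
2^11 = 2 * 2^10 = 2 * 1024 = 2048

Result: 2048
Multiplications needed: 5 (5 lines after 2^1)

2^11 = 2048. Using exponentiation by squaring, this requires 5 multiplications. The key idea: if the exponent is even, square the half-power; if odd, multiply by the base once.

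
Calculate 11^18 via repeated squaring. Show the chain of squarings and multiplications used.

Computing 11^18 by squaring (build up from 11^1; each line after the first costs one multiplication):

11^1 = 11
11^2 = (11^1)^2 = 11^2 = 121
11^4 = (11^2)^2 = 121^2 = 14641
11^8 = (11^4)^2 = 14641^2 = 214358881
11^9 = 11 * 11^8 = 11 * 214358881 = 2357947691
11^18 = (11^9)^2 = 2357947691^2 = 5559917313492231481

Result: 5559917313492231481
Multiplications needed: 5 (5 lines after 11^1)

11^18 = 5559917313492231481. Using exponentiation by squaring, this requires 5 multiplications. The key idea: if the exponent is even, square the half-power; if odd, multiply by the base once.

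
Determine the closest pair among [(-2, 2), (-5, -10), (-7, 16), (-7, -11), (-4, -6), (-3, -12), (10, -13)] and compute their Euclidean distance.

Computing all pairwise distances among 7 points:

d((-2, 2), (-5, -10)) = 12.3693
d((-2, 2), (-7, 16)) = 14.8661
d((-2, 2), (-7, -11)) = 13.9284
d((-2, 2), (-4, -6)) = 8.2462
d((-2, 2), (-3, -12)) = 14.0357
d((-2, 2), (10, -13)) = 19.2094
d((-5, -10), (-7, 16)) = 26.0768
d((-5, -10), (-7, -11)) = 2.2361 <-- minimum
d((-5, -10), (-4, -6)) = 4.1231
d((-5, -10), (-3, -12)) = 2.8284
d((-5, -10), (10, -13)) = 15.2971
d((-7, 16), (-7, -11)) = 27.0
d((-7, 16), (-4, -6)) = 22.2036
d((-7, 16), (-3, -12)) = 28.2843
d((-7, 16), (10, -13)) = 33.6155
d((-7, -11), (-4, -6)) = 5.831
d((-7, -11), (-3, -12)) = 4.1231
d((-7, -11), (10, -13)) = 17.1172
d((-4, -6), (-3, -12)) = 6.0828
d((-4, -6), (10, -13)) = 15.6525
d((-3, -12), (10, -13)) = 13.0384

Closest pair: (-5, -10) and (-7, -11) with distance 2.2361

The closest pair is (-5, -10) and (-7, -11) with Euclidean distance 2.2361. For 7 points, brute-force pairwise comparison is shown above. For large n, the divide-and-conquer algorithm (sort by x, recurse on halves, check the dividing strip) achieves O(n log n).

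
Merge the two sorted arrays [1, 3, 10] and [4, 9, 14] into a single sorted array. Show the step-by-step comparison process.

Merging process:

Compare 1 vs 4: take 1 from left. Merged: [1]
Compare 3 vs 4: take 3 from left. Merged: [1, 3]
Compare 10 vs 4: take 4 from right. Merged: [1, 3, 4]
Compare 10 vs 9: take 9 from right. Merged: [1, 3, 4, 9]
Compare 10 vs 14: take 10 from left. Merged: [1, 3, 4, 9, 10]
Append remaining from right: [14]. Merged: [1, 3, 4, 9, 10, 14]

Final merged array: [1, 3, 4, 9, 10, 14]
Total comparisons: 5

The merged array is [1, 3, 4, 9, 10, 14], requiring 5 comparisons. The merge step runs in O(n) time where n is the total number of elements.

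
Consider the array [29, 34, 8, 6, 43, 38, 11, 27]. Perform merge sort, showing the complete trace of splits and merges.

Merge sort trace:

Split: [29, 34, 8, 6, 43, 38, 11, 27] -> [29, 34, 8, 6] and [43, 38, 11, 27]
  Split: [29, 34, 8, 6] -> [29, 34] and [8, 6]
    Split: [29, 34] -> [29] and [34]
    Merge: [29] + [34] -> [29, 34]
    Split: [8, 6] -> [8] and [6]
    Merge: [8] + [6] -> [6, 8]
  Merge: [29, 34] + [6, 8] -> [6, 8, 29, 34]
  Split: [43, 38, 11, 27] -> [43, 38] and [11, 27]
    Split: [43, 38] -> [43] and [38]
    Merge: [43] + [38] -> [38, 43]
    Split: [11, 27] -> [11] and [27]
    Merge: [11] + [27] -> [11, 27]
  Merge: [38, 43] + [11, 27] -> [11, 27, 38, 43]
Merge: [6, 8, 29, 34] + [11, 27, 38, 43] -> [6, 8, 11, 27, 29, 34, 38, 43]

Final sorted array: [6, 8, 11, 27, 29, 34, 38, 43]

The merge sort proceeds by recursively splitting the array and merging sorted halves.
After all merges, the sorted array is [6, 8, 11, 27, 29, 34, 38, 43].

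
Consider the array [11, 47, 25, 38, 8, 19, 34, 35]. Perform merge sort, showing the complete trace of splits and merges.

Merge sort trace:

Split: [11, 47, 25, 38, 8, 19, 34, 35] -> [11, 47, 25, 38] and [8, 19, 34, 35]
  Split: [11, 47, 25, 38] -> [11, 47] and [25, 38]
    Split: [11, 47] -> [11] and [47]
    Merge: [11] + [47] -> [11, 47]
    Split: [25, 38] -> [25] and [38]
    Merge: [25] + [38] -> [25, 38]
  Merge: [11, 47] + [25, 38] -> [11, 25, 38, 47]
  Split: [8, 19, 34, 35] -> [8, 19] and [34, 35]
    Split: [8, 19] -> [8] and [19]
    Merge: [8] + [19] -> [8, 19]
    Split: [34, 35] -> [34] and [35]
    Merge: [34] + [35] -> [34, 35]
  Merge: [8, 19] + [34, 35] -> [8, 19, 34, 35]
Merge: [11, 25, 38, 47] + [8, 19, 34, 35] -> [8, 11, 19, 25, 34, 35, 38, 47]

Final sorted array: [8, 11, 19, 25, 34, 35, 38, 47]

The merge sort proceeds by recursively splitting the array and merging sorted halves.
After all merges, the sorted array is [8, 11, 19, 25, 34, 35, 38, 47].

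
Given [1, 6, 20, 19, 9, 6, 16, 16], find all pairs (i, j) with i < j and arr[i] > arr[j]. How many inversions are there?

Finding inversions in [1, 6, 20, 19, 9, 6, 16, 16]:

(2, 3): arr[2]=20 > arr[3]=19
(2, 4): arr[2]=20 > arr[4]=9
(2, 5): arr[2]=20 > arr[5]=6
(2, 6): arr[2]=20 > arr[6]=16
(2, 7): arr[2]=20 > arr[7]=16
(3, 4): arr[3]=19 > arr[4]=9
(3, 5): arr[3]=19 > arr[5]=6
(3, 6): arr[3]=19 > arr[6]=16
(3, 7): arr[3]=19 > arr[7]=16
(4, 5): arr[4]=9 > arr[5]=6

Total inversions: 10

The array has 10 inversion(s): (2,3), (2,4), (2,5), (2,6), (2,7), (3,4), (3,5), (3,6), (3,7), (4,5). Each pair (i,j) satisfies i < j and arr[i] > arr[j].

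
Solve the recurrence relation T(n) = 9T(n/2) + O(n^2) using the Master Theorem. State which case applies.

Master Theorem for T(n) = 9T(n/2) + O(n^2):

a = 9, b = 2, c = 2
log_b(a) = log_2(9) = 3.1699

Case 1: c = 2 < log_2(9) = 3.1699
T(n) = O(n^(log_2 9))

For T(n) = 9T(n/2) + O(n^2): log_2(9) = 3.1699. This is Case 1 of the Master Theorem (c < log_b(a), work dominated by leaves), giving O(n^(log_2 9)).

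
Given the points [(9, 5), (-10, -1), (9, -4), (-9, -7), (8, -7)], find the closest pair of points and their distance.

Computing all pairwise distances among 5 points:

d((9, 5), (-10, -1)) = 19.9249
d((9, 5), (9, -4)) = 9.0
d((9, 5), (-9, -7)) = 21.6333
d((9, 5), (8, -7)) = 12.0416
d((-10, -1), (9, -4)) = 19.2354
d((-10, -1), (-9, -7)) = 6.0828
d((-10, -1), (8, -7)) = 18.9737
d((9, -4), (-9, -7)) = 18.2483
d((9, -4), (8, -7)) = 3.1623 <-- minimum
d((-9, -7), (8, -7)) = 17.0

Closest pair: (9, -4) and (8, -7) with distance 3.1623

The closest pair is (9, -4) and (8, -7) with Euclidean distance 3.1623. For 5 points, brute-force pairwise comparison is shown above. For large n, the divide-and-conquer algorithm (sort by x, recurse on halves, check the dividing strip) achieves O(n log n).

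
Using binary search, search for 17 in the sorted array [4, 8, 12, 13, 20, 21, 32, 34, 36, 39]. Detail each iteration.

Binary search for 17 in [4, 8, 12, 13, 20, 21, 32, 34, 36, 39]:

lo=0, hi=9, mid=4, arr[mid]=20 -> 20 > 17, search left half
lo=0, hi=3, mid=1, arr[mid]=8 -> 8 < 17, search right half
lo=2, hi=3, mid=2, arr[mid]=12 -> 12 < 17, search right half
lo=3, hi=3, mid=3, arr[mid]=13 -> 13 < 17, search right half
lo=4 > hi=3, target 17 not found

Binary search determines that 17 is not in the array after 4 comparisons. The search space was exhausted without finding the target.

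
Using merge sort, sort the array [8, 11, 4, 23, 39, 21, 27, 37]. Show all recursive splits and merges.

Merge sort trace:

Split: [8, 11, 4, 23, 39, 21, 27, 37] -> [8, 11, 4, 23] and [39, 21, 27, 37]
  Split: [8, 11, 4, 23] -> [8, 11] and [4, 23]
    Split: [8, 11] -> [8] and [11]
    Merge: [8] + [11] -> [8, 11]
    Split: [4, 23] -> [4] and [23]
    Merge: [4] + [23] -> [4, 23]
  Merge: [8, 11] + [4, 23] -> [4, 8, 11, 23]
  Split: [39, 21, 27, 37] -> [39, 21] and [27, 37]
    Split: [39, 21] -> [39] and [21]
    Merge: [39] + [21] -> [21, 39]
    Split: [27, 37] -> [27] and [37]
    Merge: [27] + [37] -> [27, 37]
  Merge: [21, 39] + [27, 37] -> [21, 27, 37, 39]
Merge: [4, 8, 11, 23] + [21, 27, 37, 39] -> [4, 8, 11, 21, 23, 27, 37, 39]

Final sorted array: [4, 8, 11, 21, 23, 27, 37, 39]

The merge sort proceeds by recursively splitting the array and merging sorted halves.
After all merges, the sorted array is [4, 8, 11, 21, 23, 27, 37, 39].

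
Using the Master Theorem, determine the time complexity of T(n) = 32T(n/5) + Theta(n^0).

Master Theorem for T(n) = 32T(n/5) + O(n^0):

a = 32, b = 5, c = 0
log_b(a) = log_5(32) = 2.1534

Case 1: c = 0 < log_5(32) = 2.1534
T(n) = O(n^(log_5 32))

For T(n) = 32T(n/5) + O(n^0): log_5(32) = 2.1534. This is Case 1 of the Master Theorem (c < log_b(a), work dominated by leaves), giving O(n^(log_5 32)).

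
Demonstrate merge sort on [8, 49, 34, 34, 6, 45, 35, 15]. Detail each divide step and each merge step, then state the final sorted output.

Merge sort trace:

Split: [8, 49, 34, 34, 6, 45, 35, 15] -> [8, 49, 34, 34] and [6, 45, 35, 15]
  Split: [8, 49, 34, 34] -> [8, 49] and [34, 34]
    Split: [8, 49] -> [8] and [49]
    Merge: [8] + [49] -> [8, 49]
    Split: [34, 34] -> [34] and [34]
    Merge: [34] + [34] -> [34, 34]
  Merge: [8, 49] + [34, 34] -> [8, 34, 34, 49]
  Split: [6, 45, 35, 15] -> [6, 45] and [35, 15]
    Split: [6, 45] -> [6] and [45]
    Merge: [6] + [45] -> [6, 45]
    Split: [35, 15] -> [35] and [15]
    Merge: [35] + [15] -> [15, 35]
  Merge: [6, 45] + [15, 35] -> [6, 15, 35, 45]
Merge: [8, 34, 34, 49] + [6, 15, 35, 45] -> [6, 8, 15, 34, 34, 35, 45, 49]

Final sorted array: [6, 8, 15, 34, 34, 35, 45, 49]

The merge sort proceeds by recursively splitting the array and merging sorted halves.
After all merges, the sorted array is [6, 8, 15, 34, 34, 35, 45, 49].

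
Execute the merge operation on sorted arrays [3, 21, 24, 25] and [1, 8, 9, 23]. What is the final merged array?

Merging process:

Compare 3 vs 1: take 1 from right. Merged: [1]
Compare 3 vs 8: take 3 from left. Merged: [1, 3]
Compare 21 vs 8: take 8 from right. Merged: [1, 3, 8]
Compare 21 vs 9: take 9 from right. Merged: [1, 3, 8, 9]
Compare 21 vs 23: take 21 from left. Merged: [1, 3, 8, 9, 21]
Compare 24 vs 23: take 23 from right. Merged: [1, 3, 8, 9, 21, 23]
Append remaining from left: [24, 25]. Merged: [1, 3, 8, 9, 21, 23, 24, 25]

Final merged array: [1, 3, 8, 9, 21, 23, 24, 25]
Total comparisons: 6

The merged array is [1, 3, 8, 9, 21, 23, 24, 25], requiring 6 comparisons. The merge step runs in O(n) time where n is the total number of elements.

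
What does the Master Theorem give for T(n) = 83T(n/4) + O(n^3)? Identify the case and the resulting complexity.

Master Theorem for T(n) = 83T(n/4) + O(n^3):

a = 83, b = 4, c = 3
log_b(a) = log_4(83) = 3.1875

Case 1: c = 3 < log_4(83) = 3.1875
T(n) = O(n^(log_4 83))

For T(n) = 83T(n/4) + O(n^3): log_4(83) = 3.1875. This is Case 1 of the Master Theorem (c < log_b(a), work dominated by leaves), giving O(n^(log_4 83)).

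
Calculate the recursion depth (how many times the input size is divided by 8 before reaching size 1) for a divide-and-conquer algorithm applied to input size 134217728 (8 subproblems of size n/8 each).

For divide and conquer with division factor 8:

Problem sizes at each level:
Level 0: 134217728
Level 1: 16777216
Level 2: 2097152
Level 3: 262144
Level 4: 32768
Level 5: 4096
Level 6: 512
Level 7: 64
Level 8: 8
Level 9: 1

The root is level 0 and the size-1 base case is level 9 (the tree spans levels 0 through 9, i.e. 10 levels counting the root), so the depth is the number of divisions: log_8(134217728) = 9

The recursion tree depth is log_8(134217728) = 9. At each level, the problem size is divided by 8, so it takes 9 divisions to reduce to a base case of size 1. The algorithm makes 8 recursive calls at each level.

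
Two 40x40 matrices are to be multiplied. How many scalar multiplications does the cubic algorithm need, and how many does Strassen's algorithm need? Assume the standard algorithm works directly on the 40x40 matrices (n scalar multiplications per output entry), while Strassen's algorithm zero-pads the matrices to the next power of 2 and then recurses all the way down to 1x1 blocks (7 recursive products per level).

Matrix multiplication for 40x40 matrices:

Strassen's algorithm requires power-of-2 dimensions. Pad 40x40 to 64x64 (next power of 2).

Standard algorithm: 40^3 = 64000 multiplications
Strassen's algorithm: 7^(log2(64)) = 7^6 = 117649 multiplications
Difference: 64000 - 117649 = -53649 (Strassen uses MORE here due to padding overhead — for small or just-over-power-of-2 n, padding can outweigh the per-level savings)

Standard: 64000 multiplications (40^3). Strassen: 117649 multiplications (7^6, after padding to 64x64). Strassen reduces 8 recursive multiplications to 7 at each level.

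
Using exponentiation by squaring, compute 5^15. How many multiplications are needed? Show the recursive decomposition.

Computing 5^15 by squaring (build up from 5^1; each line after the first costs one multiplication):

5^1 = 5
5^2 = (5^1)^2 = 5^2 = 25
5^3 = 5 * 5^2 = 5 * 25 = 125
5^6 = (5^3)^2 = 125^2 = 15625
5^7 = 5 * 5^6 = 5 * 15625 = 78125
5^14 = (5^7)^2 = 78125^2 = 6103515625
5^15 = 5 * 5^14 = 5 * 6103515625 = 30517578125

Result: 30517578125
Multiplications needed: 6 (6 lines after 5^1)

5^15 = 30517578125. Using exponentiation by squaring, this requires 6 multiplications. The key idea: if the exponent is even, square the half-power; if odd, multiply by the base once.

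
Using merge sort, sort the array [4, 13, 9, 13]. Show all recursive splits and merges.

Merge sort trace:

Split: [4, 13, 9, 13] -> [4, 13] and [9, 13]
  Split: [4, 13] -> [4] and [13]
  Merge: [4] + [13] -> [4, 13]
  Split: [9, 13] -> [9] and [13]
  Merge: [9] + [13] -> [9, 13]
Merge: [4, 13] + [9, 13] -> [4, 9, 13, 13]

Final sorted array: [4, 9, 13, 13]

The merge sort proceeds by recursively splitting the array and merging sorted halves.
After all merges, the sorted array is [4, 9, 13, 13].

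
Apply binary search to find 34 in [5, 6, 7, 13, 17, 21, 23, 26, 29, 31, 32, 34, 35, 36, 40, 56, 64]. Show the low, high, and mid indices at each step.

Binary search for 34 in [5, 6, 7, 13, 17, 21, 23, 26, 29, 31, 32, 34, 35, 36, 40, 56, 64]:

lo=0, hi=16, mid=8, arr[mid]=29 -> 29 < 34, search right half
lo=9, hi=16, mid=12, arr[mid]=35 -> 35 > 34, search left half
lo=9, hi=11, mid=10, arr[mid]=32 -> 32 < 34, search right half
lo=11, hi=11, mid=11, arr[mid]=34 -> Found target at index 11!

Binary search finds 34 at index 11 after 4 comparisons. The search repeatedly halves the search space by comparing with the middle element.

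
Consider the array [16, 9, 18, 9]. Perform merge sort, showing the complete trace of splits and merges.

Merge sort trace:

Split: [16, 9, 18, 9] -> [16, 9] and [18, 9]
  Split: [16, 9] -> [16] and [9]
  Merge: [16] + [9] -> [9, 16]
  Split: [18, 9] -> [18] and [9]
  Merge: [18] + [9] -> [9, 18]
Merge: [9, 16] + [9, 18] -> [9, 9, 16, 18]

Final sorted array: [9, 9, 16, 18]

The merge sort proceeds by recursively splitting the array and merging sorted halves.
After all merges, the sorted array is [9, 9, 16, 18].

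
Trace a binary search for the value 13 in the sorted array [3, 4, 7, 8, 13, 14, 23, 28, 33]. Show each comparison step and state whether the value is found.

Binary search for 13 in [3, 4, 7, 8, 13, 14, 23, 28, 33]:

lo=0, hi=8, mid=4, arr[mid]=13 -> Found target at index 4!

Binary search finds 13 at index 4 after 1 comparisons. The search repeatedly halves the search space by comparing with the middle element.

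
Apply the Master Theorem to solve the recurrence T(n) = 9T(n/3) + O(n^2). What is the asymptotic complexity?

Master Theorem for T(n) = 9T(n/3) + O(n^2):

a = 9, b = 3, c = 2
log_b(a) = log_3(9) = 2.0000

Case 2: c = 2 = log_3(9) = 2.0000
T(n) = O(n^2 log n) = O(n^2 log n)

For T(n) = 9T(n/3) + O(n^2): log_3(9) = 2.0000. This is Case 2 of the Master Theorem (c = log_b(a), equal work at all levels), giving O(n^2 log n).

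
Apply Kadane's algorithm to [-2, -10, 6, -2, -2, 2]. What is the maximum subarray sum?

Using Kadane's algorithm on [-2, -10, 6, -2, -2, 2]:

Scanning through the array:
Position 1 (value -10): max_ending_here = -10, max_so_far = -2
Position 2 (value 6): max_ending_here = 6, max_so_far = 6
Position 3 (value -2): max_ending_here = 4, max_so_far = 6
Position 4 (value -2): max_ending_here = 2, max_so_far = 6
Position 5 (value 2): max_ending_here = 4, max_so_far = 6

Maximum subarray: [6]
Maximum sum: 6

The maximum subarray is [6] with sum 6. This subarray runs from index 2 to index 2.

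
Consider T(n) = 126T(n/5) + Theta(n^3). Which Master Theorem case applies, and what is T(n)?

Master Theorem for T(n) = 126T(n/5) + O(n^3):

a = 126, b = 5, c = 3
log_b(a) = log_5(126) = 3.0050

Case 1: c = 3 < log_5(126) = 3.0050
T(n) = O(n^(log_5 126))

For T(n) = 126T(n/5) + O(n^3): log_5(126) = 3.0050. This is Case 1 of the Master Theorem (c < log_b(a), work dominated by leaves), giving O(n^(log_5 126)).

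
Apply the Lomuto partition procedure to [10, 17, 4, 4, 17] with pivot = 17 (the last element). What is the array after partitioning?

Lomuto partition with pivot = 17:

Initial array: [10, 17, 4, 4, 17]

arr[0]=10 <= 17: swap with position 0, array becomes [10, 17, 4, 4, 17]
arr[1]=17 <= 17: swap with position 1, array becomes [10, 17, 4, 4, 17]
arr[2]=4 <= 17: swap with position 2, array becomes [10, 17, 4, 4, 17]
arr[3]=4 <= 17: swap with position 3, array becomes [10, 17, 4, 4, 17]

Place pivot at position 4: [10, 17, 4, 4, 17]
Pivot position: 4

After partitioning with pivot 17, the array becomes [10, 17, 4, 4, 17]. The pivot is placed at index 4. All elements to the left of the pivot are <= 17, and all elements to the right are > 17.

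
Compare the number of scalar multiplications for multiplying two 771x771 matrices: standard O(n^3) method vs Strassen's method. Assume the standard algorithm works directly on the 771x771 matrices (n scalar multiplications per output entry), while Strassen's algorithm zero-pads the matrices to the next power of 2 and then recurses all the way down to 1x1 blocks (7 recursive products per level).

Matrix multiplication for 771x771 matrices:

Strassen's algorithm requires power-of-2 dimensions. Pad 771x771 to 1024x1024 (next power of 2).

Standard algorithm: 771^3 = 458314011 multiplications
Strassen's algorithm: 7^(log2(1024)) = 7^10 = 282475249 multiplications
Savings: 458314011 - 282475249 = 175838762 multiplications

Standard: 458314011 multiplications (771^3). Strassen: 282475249 multiplications (7^10, after padding to 1024x1024). Strassen reduces 8 recursive multiplications to 7 at each level.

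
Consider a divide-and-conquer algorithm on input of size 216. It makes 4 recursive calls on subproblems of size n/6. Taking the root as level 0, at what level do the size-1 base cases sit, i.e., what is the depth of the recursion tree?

For divide and conquer with division factor 6:

Problem sizes at each level:
Level 0: 216
Level 1: 36
Level 2: 6
Level 3: 1

The root is level 0 and the size-1 base case is level 3 (the tree spans levels 0 through 3, i.e. 4 levels counting the root), so the depth is the number of divisions: log_6(216) = 3

The recursion tree depth is log_6(216) = 3. At each level, the problem size is divided by 6, so it takes 3 divisions to reduce to a base case of size 1. The algorithm makes 4 recursive calls at each level.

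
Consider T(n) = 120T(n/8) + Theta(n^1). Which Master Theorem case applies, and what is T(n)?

Master Theorem for T(n) = 120T(n/8) + O(n^1):

a = 120, b = 8, c = 1
log_b(a) = log_8(120) = 2.3023

Case 1: c = 1 < log_8(120) = 2.3023
T(n) = O(n^(log_8 120))

For T(n) = 120T(n/8) + O(n^1): log_8(120) = 2.3023. This is Case 1 of the Master Theorem (c < log_b(a), work dominated by leaves), giving O(n^(log_8 120)).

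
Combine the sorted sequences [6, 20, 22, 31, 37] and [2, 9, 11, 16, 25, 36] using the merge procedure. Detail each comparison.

Merging process:

Compare 6 vs 2: take 2 from right. Merged: [2]
Compare 6 vs 9: take 6 from left. Merged: [2, 6]
Compare 20 vs 9: take 9 from right. Merged: [2, 6, 9]
Compare 20 vs 11: take 11 from right. Merged: [2, 6, 9, 11]
Compare 20 vs 16: take 16 from right. Merged: [2, 6, 9, 11, 16]
Compare 20 vs 25: take 20 from left. Merged: [2, 6, 9, 11, 16, 20]
Compare 22 vs 25: take 22 from left. Merged: [2, 6, 9, 11, 16, 20, 22]
Compare 31 vs 25: take 25 from right. Merged: [2, 6, 9, 11, 16, 20, 22, 25]
Compare 31 vs 36: take 31 from left. Merged: [2, 6, 9, 11, 16, 20, 22, 25, 31]
Compare 37 vs 36: take 36 from right. Merged: [2, 6, 9, 11, 16, 20, 22, 25, 31, 36]
Append remaining from left: [37]. Merged: [2, 6, 9, 11, 16, 20, 22, 25, 31, 36, 37]

Final merged array: [2, 6, 9, 11, 16, 20, 22, 25, 31, 36, 37]
Total comparisons: 10

The merged array is [2, 6, 9, 11, 16, 20, 22, 25, 31, 36, 37], requiring 10 comparisons. The merge step runs in O(n) time where n is the total number of elements.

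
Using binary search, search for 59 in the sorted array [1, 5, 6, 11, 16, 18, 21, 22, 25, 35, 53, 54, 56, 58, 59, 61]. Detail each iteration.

Binary search for 59 in [1, 5, 6, 11, 16, 18, 21, 22, 25, 35, 53, 54, 56, 58, 59, 61]:

lo=0, hi=15, mid=7, arr[mid]=22 -> 22 < 59, search right half
lo=8, hi=15, mid=11, arr[mid]=54 -> 54 < 59, search right half
lo=12, hi=15, mid=13, arr[mid]=58 -> 58 < 59, search right half
lo=14, hi=15, mid=14, arr[mid]=59 -> Found target at index 14!

Binary search finds 59 at index 14 after 4 comparisons. The search repeatedly halves the search space by comparing with the middle element.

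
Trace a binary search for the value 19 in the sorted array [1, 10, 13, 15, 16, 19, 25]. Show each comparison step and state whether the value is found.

Binary search for 19 in [1, 10, 13, 15, 16, 19, 25]:

lo=0, hi=6, mid=3, arr[mid]=15 -> 15 < 19, search right half
lo=4, hi=6, mid=5, arr[mid]=19 -> Found target at index 5!

Binary search finds 19 at index 5 after 2 comparisons. The search repeatedly halves the search space by comparing with the middle element.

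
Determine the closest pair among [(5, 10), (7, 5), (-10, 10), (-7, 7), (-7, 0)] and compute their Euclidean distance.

Computing all pairwise distances among 5 points:

d((5, 10), (7, 5)) = 5.3852
d((5, 10), (-10, 10)) = 15.0
d((5, 10), (-7, 7)) = 12.3693
d((5, 10), (-7, 0)) = 15.6205
d((7, 5), (-10, 10)) = 17.72
d((7, 5), (-7, 7)) = 14.1421
d((7, 5), (-7, 0)) = 14.8661
d((-10, 10), (-7, 7)) = 4.2426 <-- minimum
d((-10, 10), (-7, 0)) = 10.4403
d((-7, 7), (-7, 0)) = 7.0

Closest pair: (-10, 10) and (-7, 7) with distance 4.2426

The closest pair is (-10, 10) and (-7, 7) with Euclidean distance 4.2426. For 5 points, brute-force pairwise comparison is shown above. For large n, the divide-and-conquer algorithm (sort by x, recurse on halves, check the dividing strip) achieves O(n log n).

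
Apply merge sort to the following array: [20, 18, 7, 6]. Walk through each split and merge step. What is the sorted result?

Merge sort trace:

Split: [20, 18, 7, 6] -> [20, 18] and [7, 6]
  Split: [20, 18] -> [20] and [18]
  Merge: [20] + [18] -> [18, 20]
  Split: [7, 6] -> [7] and [6]
  Merge: [7] + [6] -> [6, 7]
Merge: [18, 20] + [6, 7] -> [6, 7, 18, 20]

Final sorted array: [6, 7, 18, 20]

The merge sort proceeds by recursively splitting the array and merging sorted halves.
After all merges, the sorted array is [6, 7, 18, 20].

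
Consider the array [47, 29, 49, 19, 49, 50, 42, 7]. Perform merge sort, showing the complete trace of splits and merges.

Merge sort trace:

Split: [47, 29, 49, 19, 49, 50, 42, 7] -> [47, 29, 49, 19] and [49, 50, 42, 7]
  Split: [47, 29, 49, 19] -> [47, 29] and [49, 19]
    Split: [47, 29] -> [47] and [29]
    Merge: [47] + [29] -> [29, 47]
    Split: [49, 19] -> [49] and [19]
    Merge: [49] + [19] -> [19, 49]
  Merge: [29, 47] + [19, 49] -> [19, 29, 47, 49]
  Split: [49, 50, 42, 7] -> [49, 50] and [42, 7]
    Split: [49, 50] -> [49] and [50]
    Merge: [49] + [50] -> [49, 50]
    Split: [42, 7] -> [42] and [7]
    Merge: [42] + [7] -> [7, 42]
  Merge: [49, 50] + [7, 42] -> [7, 42, 49, 50]
Merge: [19, 29, 47, 49] + [7, 42, 49, 50] -> [7, 19, 29, 42, 47, 49, 49, 50]

Final sorted array: [7, 19, 29, 42, 47, 49, 49, 50]

The merge sort proceeds by recursively splitting the array and merging sorted halves.
After all merges, the sorted array is [7, 19, 29, 42, 47, 49, 49, 50].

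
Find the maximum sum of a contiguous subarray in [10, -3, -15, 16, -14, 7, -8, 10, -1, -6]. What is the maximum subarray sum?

Using Kadane's algorithm on [10, -3, -15, 16, -14, 7, -8, 10, -1, -6]:

Scanning through the array:
Position 1 (value -3): max_ending_here = 7, max_so_far = 10
Position 2 (value -15): max_ending_here = -8, max_so_far = 10
Position 3 (value 16): max_ending_here = 16, max_so_far = 16
Position 4 (value -14): max_ending_here = 2, max_so_far = 16
Position 5 (value 7): max_ending_here = 9, max_so_far = 16
Position 6 (value -8): max_ending_here = 1, max_so_far = 16
Position 7 (value 10): max_ending_here = 11, max_so_far = 16
Position 8 (value -1): max_ending_here = 10, max_so_far = 16
Position 9 (value -6): max_ending_here = 4, max_so_far = 16

Maximum subarray: [16]
Maximum sum: 16

The maximum subarray is [16] with sum 16. This subarray runs from index 3 to index 3.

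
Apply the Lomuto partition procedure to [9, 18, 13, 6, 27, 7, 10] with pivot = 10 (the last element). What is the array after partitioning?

Lomuto partition with pivot = 10:

Initial array: [9, 18, 13, 6, 27, 7, 10]

arr[0]=9 <= 10: swap with position 0, array becomes [9, 18, 13, 6, 27, 7, 10]
arr[1]=18 > 10: no swap
arr[2]=13 > 10: no swap
arr[3]=6 <= 10: swap with position 1, array becomes [9, 6, 13, 18, 27, 7, 10]
arr[4]=27 > 10: no swap
arr[5]=7 <= 10: swap with position 2, array becomes [9, 6, 7, 18, 27, 13, 10]

Place pivot at position 3: [9, 6, 7, 10, 27, 13, 18]
Pivot position: 3

After partitioning with pivot 10, the array becomes [9, 6, 7, 10, 27, 13, 18]. The pivot is placed at index 3. All elements to the left of the pivot are <= 10, and all elements to the right are > 10.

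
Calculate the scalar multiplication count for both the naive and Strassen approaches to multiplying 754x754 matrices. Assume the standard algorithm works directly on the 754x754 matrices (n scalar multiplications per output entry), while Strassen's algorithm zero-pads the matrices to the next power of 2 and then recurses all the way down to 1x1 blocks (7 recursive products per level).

Matrix multiplication for 754x754 matrices:

Strassen's algorithm requires power-of-2 dimensions. Pad 754x754 to 1024x1024 (next power of 2).

Standard algorithm: 754^3 = 428661064 multiplications
Strassen's algorithm: 7^(log2(1024)) = 7^10 = 282475249 multiplications
Savings: 428661064 - 282475249 = 146185815 multiplications

Standard: 428661064 multiplications (754^3). Strassen: 282475249 multiplications (7^10, after padding to 1024x1024). Strassen reduces 8 recursive multiplications to 7 at each level.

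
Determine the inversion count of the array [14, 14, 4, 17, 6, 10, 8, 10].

Finding inversions in [14, 14, 4, 17, 6, 10, 8, 10]:

(0, 2): arr[0]=14 > arr[2]=4
(0, 4): arr[0]=14 > arr[4]=6
(0, 5): arr[0]=14 > arr[5]=10
(0, 6): arr[0]=14 > arr[6]=8
(0, 7): arr[0]=14 > arr[7]=10
(1, 2): arr[1]=14 > arr[2]=4
(1, 4): arr[1]=14 > arr[4]=6
(1, 5): arr[1]=14 > arr[5]=10
(1, 6): arr[1]=14 > arr[6]=8
(1, 7): arr[1]=14 > arr[7]=10
(3, 4): arr[3]=17 > arr[4]=6
(3, 5): arr[3]=17 > arr[5]=10
(3, 6): arr[3]=17 > arr[6]=8
(3, 7): arr[3]=17 > arr[7]=10
(5, 6): arr[5]=10 > arr[6]=8

Total inversions: 15

The array has 15 inversion(s): (0,2), (0,4), (0,5), (0,6), (0,7), (1,2), (1,4), (1,5), (1,6), (1,7), (3,4), (3,5), (3,6), (3,7), (5,6). Each pair (i,j) satisfies i < j and arr[i] > arr[j].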